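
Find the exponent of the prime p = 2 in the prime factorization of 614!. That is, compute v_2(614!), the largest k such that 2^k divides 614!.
v_2(614!) = 609

Legendre's formula: v_p(n!) = Σ_{k ≥ 1} ⌊n / p^k⌋. For p = 2, n = 614, the terms are:
  ⌊614/2^1⌋ = ⌊614/2⌋ = 307
  ⌊614/2^2⌋ = ⌊614/4⌋ = 153
  ⌊614/2^3⌋ = ⌊614/8⌋ = 76
  ⌊614/2^4⌋ = ⌊614/16⌋ = 38
  ⌊614/2^5⌋ = ⌊614/32⌋ = 19
  ⌊614/2^6⌋ = ⌊614/64⌋ = 9
  ⌊614/2^7⌋ = ⌊614/128⌋ = 4
  ⌊614/2^8⌋ = ⌊614/256⌋ = 2
  ⌊614/2^9⌋ = ⌊614/512⌋ = 1
(the next term ⌊614/2^10⌋ = 0, terminating the sum). Summing: v_2(614!) = 307 + 153 + 76 + 38 + 19 + 9 + 4 + 2 + 1 = 609.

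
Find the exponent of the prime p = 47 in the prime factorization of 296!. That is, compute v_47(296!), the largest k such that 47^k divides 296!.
v_47(296!) = 6

Legendre's formula: v_p(n!) = Σ_{k ≥ 1} ⌊n / p^k⌋. For p = 47, n = 296, the terms are:
  ⌊296/47^1⌋ = ⌊296/47⌋ = 6
(the next term ⌊296/47^2⌋ = 0, terminating the sum). Summing: v_47(296!) = 6 = 6.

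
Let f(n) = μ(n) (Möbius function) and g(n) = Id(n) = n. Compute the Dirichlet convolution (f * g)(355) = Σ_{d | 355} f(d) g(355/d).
(μ * Id)(355) = 280

Divisors of 355: [1, 5, 71, 355]. For each d | 355:
  d = 1: μ(1) · Id(355/1) = 1 · 355 = 355
  d = 5: μ(5) · Id(355/5) = -1 · 71 = -71
  d = 71: μ(71) · Id(355/71) = -1 · 5 = -5
  d = 355: μ(355) · Id(355/355) = 1 · 1 = 1
Summing: (μ * Id)(355) = 355 + -71 + -5 + 1 = 280.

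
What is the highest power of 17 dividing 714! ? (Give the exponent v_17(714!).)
v_17(714!) = 44

Legendre's formula: v_p(n!) = Σ_{k ≥ 1} ⌊n / p^k⌋. For p = 17, n = 714, the terms are:
  ⌊714/17^1⌋ = ⌊714/17⌋ = 42
  ⌊714/17^2⌋ = ⌊714/289⌋ = 2
(the next term ⌊714/17^3⌋ = 0, terminating the sum). Summing: v_17(714!) = 42 + 2 = 44.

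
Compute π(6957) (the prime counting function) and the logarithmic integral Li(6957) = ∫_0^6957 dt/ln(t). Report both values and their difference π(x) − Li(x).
π(6957) = 892;  Li(6957) ≈ 909.47;  π(x) − Li(x) ≈ -17.47.

Direct count of primes ≤ 6957 gives π(6957) = 892. Numerical evaluation of the logarithmic integral gives Li(6957) ≈ 909.47. The difference π(x) − Li(x) ≈ -17.47 is typically negative for small/moderate x (Li(x) overestimates), though Littlewood's theorem shows this sign changes infinitely often.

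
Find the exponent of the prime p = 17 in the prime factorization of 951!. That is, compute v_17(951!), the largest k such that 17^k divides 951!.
v_17(951!) = 58

Legendre's formula: v_p(n!) = Σ_{k ≥ 1} ⌊n / p^k⌋. For p = 17, n = 951, the terms are:
  ⌊951/17^1⌋ = ⌊951/17⌋ = 55
  ⌊951/17^2⌋ = ⌊951/289⌋ = 3
(the next term ⌊951/17^3⌋ = 0, terminating the sum). Summing: v_17(951!) = 55 + 3 = 58.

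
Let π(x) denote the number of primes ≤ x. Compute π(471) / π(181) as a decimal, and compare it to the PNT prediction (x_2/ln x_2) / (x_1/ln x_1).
π(471)/π(181) = 91/42 ≈ 2.1667;  PNT prediction ≈ 2.1979.

π(181) = 42 and π(471) = 91, so π(471)/π(181) ≈ 2.1667. The PNT-predicted ratio is (471/ln(471)) / (181/ln(181)) ≈ 2.1979. The two agree to within a few percent, as expected.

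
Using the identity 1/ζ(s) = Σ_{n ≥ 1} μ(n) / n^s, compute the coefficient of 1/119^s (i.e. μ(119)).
μ(119) = 1

Factor n = 119 = 7 · 17. μ(n) = 0 if any exponent ≥ 2 (not squarefree); otherwise μ(n) = (−1)^{ω(n)} where ω(n) is the number of distinct prime factors. Applying: μ(119) = 1.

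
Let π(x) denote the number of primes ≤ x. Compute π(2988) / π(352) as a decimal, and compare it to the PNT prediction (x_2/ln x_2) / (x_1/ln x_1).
π(2988)/π(352) = 429/70 ≈ 6.1286;  PNT prediction ≈ 6.2199.

π(352) = 70 and π(2988) = 429, so π(2988)/π(352) ≈ 6.1286. The PNT-predicted ratio is (2988/ln(2988)) / (352/ln(352)) ≈ 6.2199. The two agree to within a few percent, as expected.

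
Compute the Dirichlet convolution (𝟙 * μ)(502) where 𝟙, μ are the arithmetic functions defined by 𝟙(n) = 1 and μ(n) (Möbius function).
(𝟙 * μ)(502) = 0

Divisors of 502: [1, 2, 251, 502]. For each d | 502:
  d = 1: 𝟙(1) · μ(502/1) = 1 · 1 = 1
  d = 2: 𝟙(2) · μ(502/2) = 1 · -1 = -1
  d = 251: 𝟙(251) · μ(502/251) = 1 · -1 = -1
  d = 502: 𝟙(502) · μ(502/502) = 1 · 1 = 1
Summing: (𝟙 * μ)(502) = 1 + -1 + -1 + 1 = 0.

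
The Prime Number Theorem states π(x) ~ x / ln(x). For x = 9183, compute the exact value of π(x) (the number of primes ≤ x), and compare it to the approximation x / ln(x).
π(9183) = 1138;  x/ln(x) ≈ 1006.34;  relative error ≈ 11.57%.

Directly count primes up to 9183: π(9183) = 1138. The PNT approximation gives 9183/ln(9183) ≈ 9183/9.12511 ≈ 1006.34. Relative error (π(x) − x/ln(x)) / π(x) ≈ 11.57%; the approximation is known to undercount slightly (Li(x) is a better estimate).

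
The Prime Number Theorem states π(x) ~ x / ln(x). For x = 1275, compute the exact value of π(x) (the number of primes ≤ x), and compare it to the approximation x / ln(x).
π(1275) = 205;  x/ln(x) ≈ 178.30;  relative error ≈ 13.02%.

Directly count primes up to 1275: π(1275) = 205. The PNT approximation gives 1275/ln(1275) ≈ 1275/7.15070 ≈ 178.30. Relative error (π(x) − x/ln(x)) / π(x) ≈ 13.02%; the approximation is known to undercount slightly (Li(x) is a better estimate).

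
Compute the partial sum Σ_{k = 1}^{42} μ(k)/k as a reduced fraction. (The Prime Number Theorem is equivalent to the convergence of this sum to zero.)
Σ μ(k)/k = 347318490451/152125131763605

Values of μ(k) for 1 ≤ k ≤ 42: μ(1) = 1, μ(2) = -1, μ(3) = -1, μ(5) = -1, μ(6) = 1, μ(7) = -1, μ(10) = 1, μ(11) = -1, μ(13) = -1, μ(14) = 1, μ(15) = 1, μ(17) = -1, μ(19) = -1, μ(21) = 1, μ(22) = 1, μ(23) = -1, μ(26) = 1, μ(29) = -1, μ(30) = -1, μ(31) = -1, μ(33) = 1, μ(34) = 1, μ(35) = 1, μ(37) = -1, μ(38) = 1, μ(39) = 1, μ(41) = -1, μ(42) = -1, with μ = 0 on non-squarefree integers. Summing μ(k)/k for k where μ(k) ≠ 0 gives 347318490451/152125131763605 ≈ 0.0023. (PNT ⟺ this sum → 0 as n → ∞.)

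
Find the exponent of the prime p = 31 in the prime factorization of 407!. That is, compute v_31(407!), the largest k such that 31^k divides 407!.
v_31(407!) = 13

Legendre's formula: v_p(n!) = Σ_{k ≥ 1} ⌊n / p^k⌋. For p = 31, n = 407, the terms are:
  ⌊407/31^1⌋ = ⌊407/31⌋ = 13
(the next term ⌊407/31^2⌋ = 0, terminating the sum). Summing: v_31(407!) = 13 = 13.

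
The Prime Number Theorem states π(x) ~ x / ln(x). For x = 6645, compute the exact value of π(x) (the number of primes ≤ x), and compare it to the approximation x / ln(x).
π(6645) = 856;  x/ln(x) ≈ 754.97;  relative error ≈ 11.80%.

Directly count primes up to 6645: π(6645) = 856. The PNT approximation gives 6645/ln(6645) ≈ 6645/8.80162 ≈ 754.97. Relative error (π(x) − x/ln(x)) / π(x) ≈ 11.80%; the approximation is known to undercount slightly (Li(x) is a better estimate).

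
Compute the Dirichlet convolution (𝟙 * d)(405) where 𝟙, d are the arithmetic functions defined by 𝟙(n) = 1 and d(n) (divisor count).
(𝟙 * d)(405) = 45

Divisors of 405: [1, 3, 5, 9, 15, 27, 45, 81, 135, 405]. For each d | 405:
  d = 1: 𝟙(1) · d(405/1) = 1 · 10 = 10
  d = 3: 𝟙(3) · d(405/3) = 1 · 8 = 8
  d = 5: 𝟙(5) · d(405/5) = 1 · 5 = 5
  d = 9: 𝟙(9) · d(405/9) = 1 · 6 = 6
  d = 15: 𝟙(15) · d(405/15) = 1 · 4 = 4
  d = 27: 𝟙(27) · d(405/27) = 1 · 4 = 4
  d = 45: 𝟙(45) · d(405/45) = 1 · 3 = 3
  d = 81: 𝟙(81) · d(405/81) = 1 · 2 = 2
  d = 135: 𝟙(135) · d(405/135) = 1 · 2 = 2
  d = 405: 𝟙(405) · d(405/405) = 1 · 1 = 1
Summing: (𝟙 * d)(405) = 10 + 8 + 5 + 6 + 4 + 4 + 3 + 2 + 2 + 1 = 45.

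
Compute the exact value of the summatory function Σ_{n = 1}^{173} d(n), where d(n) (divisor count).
Σ_{n ≤ 173} d(n) = 919

Compute d(n) for each 1 ≤ n ≤ 173: d(1) = 1, d(2) = 2, d(3) = 2, d(4) = 3, d(5) = 2, d(6) = 4, d(7) = 2, d(8) = 4, d(9) = 3, d(10) = 4, d(11) = 2, d(12) = 6, d(13) = 2, d(14) = 4, d(15) = 4, d(16) = 5, d(17) = 2, d(18) = 6, d(19) = 2, d(20) = 6, d(21) = 4, d(22) = 4, d(23) = 2, d(24) = 8, d(25) = 3, d(26) = 4, d(27) = 4, d(28) = 6, d(29) = 2, d(30) = 8, d(31) = 2, d(32) = 6, d(33) = 4, d(34) = 4, d(35) = 4, d(36) = 9, d(37) = 2, d(38) = 4, d(39) = 4, d(40) = 8, d(41) = 2, d(42) = 8, d(43) = 2, d(44) = 6, d(45) = 6, d(46) = 4, d(47) = 2, d(48) = 10, d(49) = 3, d(50) = 6, d(51) = 4, d(52) = 6, d(53) = 2, d(54) = 8, d(55) = 4, d(56) = 8, d(57) = 4, d(58) = 4, d(59) = 2, d(60) = 12, d(61) = 2, d(62) = 4, d(63) = 6, d(64) = 7, d(65) = 4, d(66) = 8, d(67) = 2, d(68) = 6, d(69) = 4, d(70) = 8, d(71) = 2, d(72) = 12, d(73) = 2, d(74) = 4, d(75) = 6, d(76) = 6, d(77) = 4, d(78) = 8, d(79) = 2, d(80) = 10, d(81) = 5, d(82) = 4, d(83) = 2, d(84) = 12, d(85) = 4, d(86) = 4, d(87) = 4, d(88) = 8, d(89) = 2, d(90) = 12, d(91) = 4, d(92) = 6, d(93) = 4, d(94) = 4, d(95) = 4, d(96) = 12, d(97) = 2, d(98) = 6, d(99) = 6, d(100) = 9, d(101) = 2, d(102) = 8, d(103) = 2, d(104) = 8, d(105) = 8, d(106) = 4, d(107) = 2, d(108) = 12, d(109) = 2, d(110) = 8, d(111) = 4, d(112) = 10, d(113) = 2, d(114) = 8, d(115) = 4, d(116) = 6, d(117) = 6, d(118) = 4, d(119) = 4, d(120) = 16, d(121) = 3, d(122) = 4, d(123) = 4, d(124) = 6, d(125) = 4, d(126) = 12, d(127) = 2, d(128) = 8, d(129) = 4, d(130) = 8, d(131) = 2, d(132) = 12, d(133) = 4, d(134) = 4, d(135) = 8, d(136) = 8, d(137) = 2, d(138) = 8, d(139) = 2, d(140) = 12, d(141) = 4, d(142) = 4, d(143) = 4, d(144) = 15, d(145) = 4, d(146) = 4, d(147) = 6, d(148) = 6, d(149) = 2, d(150) = 12, d(151) = 2, d(152) = 8, d(153) = 6, d(154) = 8, d(155) = 4, d(156) = 12, d(157) = 2, d(158) = 4, d(159) = 4, d(160) = 12, d(161) = 4, d(162) = 10, d(163) = 2, d(164) = 6, d(165) = 8, d(166) = 4, d(167) = 2, d(168) = 16, d(169) = 3, d(170) = 8, d(171) = 6, d(172) = 6, d(173) = 2. Summing all 173 values: 919. (Dirichlet's divisor formula: Σ_{n ≤ x} d(n) = x ln(x) + (2γ − 1) x + O(√x). For x = 173, the asymptotic estimate is ≈ 918.24.)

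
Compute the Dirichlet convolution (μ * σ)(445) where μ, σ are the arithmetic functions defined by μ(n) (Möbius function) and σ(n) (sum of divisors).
(μ * σ)(445) = 445

Divisors of 445: [1, 5, 89, 445]. For each d | 445:
  d = 1: μ(1) · σ(445/1) = 1 · 540 = 540
  d = 5: μ(5) · σ(445/5) = -1 · 90 = -90
  d = 89: μ(89) · σ(445/89) = -1 · 6 = -6
  d = 445: μ(445) · σ(445/445) = 1 · 1 = 1
Summing: (μ * σ)(445) = 540 + -90 + -6 + 1 = 445.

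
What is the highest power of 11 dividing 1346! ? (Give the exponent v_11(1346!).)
v_11(1346!) = 134

Legendre's formula: v_p(n!) = Σ_{k ≥ 1} ⌊n / p^k⌋. For p = 11, n = 1346, the terms are:
  ⌊1346/11^1⌋ = ⌊1346/11⌋ = 122
  ⌊1346/11^2⌋ = ⌊1346/121⌋ = 11
  ⌊1346/11^3⌋ = ⌊1346/1331⌋ = 1
(the next term ⌊1346/11^4⌋ = 0, terminating the sum). Summing: v_11(1346!) = 122 + 11 + 1 = 134.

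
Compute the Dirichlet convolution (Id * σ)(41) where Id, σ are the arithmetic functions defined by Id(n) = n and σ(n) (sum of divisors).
(Id * σ)(41) = 83

Divisors of 41: [1, 41]. For each d | 41:
  d = 1: Id(1) · σ(41/1) = 1 · 42 = 42
  d = 41: Id(41) · σ(41/41) = 41 · 1 = 41
Summing: (Id * σ)(41) = 42 + 41 = 83.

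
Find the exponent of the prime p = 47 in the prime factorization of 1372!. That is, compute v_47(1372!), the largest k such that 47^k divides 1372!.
v_47(1372!) = 29

Legendre's formula: v_p(n!) = Σ_{k ≥ 1} ⌊n / p^k⌋. For p = 47, n = 1372, the terms are:
  ⌊1372/47^1⌋ = ⌊1372/47⌋ = 29
(the next term ⌊1372/47^2⌋ = 0, terminating the sum). Summing: v_47(1372!) = 29 = 29.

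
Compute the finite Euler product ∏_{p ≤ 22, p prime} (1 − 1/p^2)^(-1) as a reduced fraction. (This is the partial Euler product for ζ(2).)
∏ = 14933966047/9172942848

The primes p ≤ 22 are [2, 3, 5, 7, 11, 13, 17, 19]. For each prime, (1 − 1/p^2)^(-1) = p^2 / (p^2 − 1). The product is (1 − 1/2^2)^(-1), (1 − 1/3^2)^(-1), (1 − 1/5^2)^(-1), (1 − 1/7^2)^(-1), (1 − 1/11^2)^(-1), (1 − 1/13^2)^(-1), (1 − 1/17^2)^(-1), (1 − 1/19^2)^(-1) = ∏ p^2 / (p^2 − 1) = 14933966047/9172942848.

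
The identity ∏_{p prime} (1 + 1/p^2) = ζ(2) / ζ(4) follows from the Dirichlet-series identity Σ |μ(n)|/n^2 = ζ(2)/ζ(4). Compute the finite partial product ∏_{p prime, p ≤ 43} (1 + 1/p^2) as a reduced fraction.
∏ = 783023736407200000000/517444490765057062977

The primes p ≤ 43 are [2, 3, 5, 7, 11, 13, 17, 19, 23, 29, 31, 37, 41, 43]. For each, (1 + 1/p^2) = (p^2 + 1)/p^2. Multiplying these fractions over p ∈ [2, 3, 5, 7, 11, 13, 17, 19, 23, 29, 31, 37, 41, 43] gives 783023736407200000000/517444490765057062977. (In the limit P → ∞ this tends to ζ(2)/ζ(4).)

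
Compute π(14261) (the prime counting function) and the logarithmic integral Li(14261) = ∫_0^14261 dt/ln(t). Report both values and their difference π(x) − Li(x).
π(14261) = 1675;  Li(14261) ≈ 1699.57;  π(x) − Li(x) ≈ -24.57.

Direct count of primes ≤ 14261 gives π(14261) = 1675. Numerical evaluation of the logarithmic integral gives Li(14261) ≈ 1699.57. The difference π(x) − Li(x) ≈ -24.57 is typically negative for small/moderate x (Li(x) overestimates), though Littlewood's theorem shows this sign changes infinitely often.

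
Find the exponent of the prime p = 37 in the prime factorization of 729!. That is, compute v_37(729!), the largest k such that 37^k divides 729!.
v_37(729!) = 19

Legendre's formula: v_p(n!) = Σ_{k ≥ 1} ⌊n / p^k⌋. For p = 37, n = 729, the terms are:
  ⌊729/37^1⌋ = ⌊729/37⌋ = 19
(the next term ⌊729/37^2⌋ = 0, terminating the sum). Summing: v_37(729!) = 19 = 19.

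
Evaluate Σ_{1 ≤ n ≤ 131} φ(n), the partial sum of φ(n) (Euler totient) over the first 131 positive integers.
Σ_{n ≤ 131} φ(n) = 5284

Compute φ(n) for each 1 ≤ n ≤ 131: φ(1) = 1, φ(2) = 1, φ(3) = 2, φ(4) = 2, φ(5) = 4, φ(6) = 2, φ(7) = 6, φ(8) = 4, φ(9) = 6, φ(10) = 4, φ(11) = 10, φ(12) = 4, φ(13) = 12, φ(14) = 6, φ(15) = 8, φ(16) = 8, φ(17) = 16, φ(18) = 6, φ(19) = 18, φ(20) = 8, φ(21) = 12, φ(22) = 10, φ(23) = 22, φ(24) = 8, φ(25) = 20, φ(26) = 12, φ(27) = 18, φ(28) = 12, φ(29) = 28, φ(30) = 8, φ(31) = 30, φ(32) = 16, φ(33) = 20, φ(34) = 16, φ(35) = 24, φ(36) = 12, φ(37) = 36, φ(38) = 18, φ(39) = 24, φ(40) = 16, φ(41) = 40, φ(42) = 12, φ(43) = 42, φ(44) = 20, φ(45) = 24, φ(46) = 22, φ(47) = 46, φ(48) = 16, φ(49) = 42, φ(50) = 20, φ(51) = 32, φ(52) = 24, φ(53) = 52, φ(54) = 18, φ(55) = 40, φ(56) = 24, φ(57) = 36, φ(58) = 28, φ(59) = 58, φ(60) = 16, φ(61) = 60, φ(62) = 30, φ(63) = 36, φ(64) = 32, φ(65) = 48, φ(66) = 20, φ(67) = 66, φ(68) = 32, φ(69) = 44, φ(70) = 24, φ(71) = 70, φ(72) = 24, φ(73) = 72, φ(74) = 36, φ(75) = 40, φ(76) = 36, φ(77) = 60, φ(78) = 24, φ(79) = 78, φ(80) = 32, φ(81) = 54, φ(82) = 40, φ(83) = 82, φ(84) = 24, φ(85) = 64, φ(86) = 42, φ(87) = 56, φ(88) = 40, φ(89) = 88, φ(90) = 24, φ(91) = 72, φ(92) = 44, φ(93) = 60, φ(94) = 46, φ(95) = 72, φ(96) = 32, φ(97) = 96, φ(98) = 42, φ(99) = 60, φ(100) = 40, φ(101) = 100, φ(102) = 32, φ(103) = 102, φ(104) = 48, φ(105) = 48, φ(106) = 52, φ(107) = 106, φ(108) = 36, φ(109) = 108, φ(110) = 40, φ(111) = 72, φ(112) = 48, φ(113) = 112, φ(114) = 36, φ(115) = 88, φ(116) = 56, φ(117) = 72, φ(118) = 58, φ(119) = 96, φ(120) = 32, φ(121) = 110, φ(122) = 60, φ(123) = 80, φ(124) = 60, φ(125) = 100, φ(126) = 36, φ(127) = 126, φ(128) = 64, φ(129) = 84, φ(130) = 48, φ(131) = 130. Summing all 131 values: 5284. (Average order: Σ_{n ≤ x} φ(n) ~ (3/π²) x². For x = 131, (3/π²)·131² ≈ 5216.32.)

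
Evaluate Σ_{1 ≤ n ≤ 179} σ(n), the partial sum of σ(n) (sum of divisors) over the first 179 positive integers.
Σ_{n ≤ 179} σ(n) = 26274

Compute σ(n) for each 1 ≤ n ≤ 179: σ(1) = 1, σ(2) = 3, σ(3) = 4, σ(4) = 7, σ(5) = 6, σ(6) = 12, σ(7) = 8, σ(8) = 15, σ(9) = 13, σ(10) = 18, σ(11) = 12, σ(12) = 28, σ(13) = 14, σ(14) = 24, σ(15) = 24, σ(16) = 31, σ(17) = 18, σ(18) = 39, σ(19) = 20, σ(20) = 42, σ(21) = 32, σ(22) = 36, σ(23) = 24, σ(24) = 60, σ(25) = 31, σ(26) = 42, σ(27) = 40, σ(28) = 56, σ(29) = 30, σ(30) = 72, σ(31) = 32, σ(32) = 63, σ(33) = 48, σ(34) = 54, σ(35) = 48, σ(36) = 91, σ(37) = 38, σ(38) = 60, σ(39) = 56, σ(40) = 90, σ(41) = 42, σ(42) = 96, σ(43) = 44, σ(44) = 84, σ(45) = 78, σ(46) = 72, σ(47) = 48, σ(48) = 124, σ(49) = 57, σ(50) = 93, σ(51) = 72, σ(52) = 98, σ(53) = 54, σ(54) = 120, σ(55) = 72, σ(56) = 120, σ(57) = 80, σ(58) = 90, σ(59) = 60, σ(60) = 168, σ(61) = 62, σ(62) = 96, σ(63) = 104, σ(64) = 127, σ(65) = 84, σ(66) = 144, σ(67) = 68, σ(68) = 126, σ(69) = 96, σ(70) = 144, σ(71) = 72, σ(72) = 195, σ(73) = 74, σ(74) = 114, σ(75) = 124, σ(76) = 140, σ(77) = 96, σ(78) = 168, σ(79) = 80, σ(80) = 186, σ(81) = 121, σ(82) = 126, σ(83) = 84, σ(84) = 224, σ(85) = 108, σ(86) = 132, σ(87) = 120, σ(88) = 180, σ(89) = 90, σ(90) = 234, σ(91) = 112, σ(92) = 168, σ(93) = 128, σ(94) = 144, σ(95) = 120, σ(96) = 252, σ(97) = 98, σ(98) = 171, σ(99) = 156, σ(100) = 217, σ(101) = 102, σ(102) = 216, σ(103) = 104, σ(104) = 210, σ(105) = 192, σ(106) = 162, σ(107) = 108, σ(108) = 280, σ(109) = 110, σ(110) = 216, σ(111) = 152, σ(112) = 248, σ(113) = 114, σ(114) = 240, σ(115) = 144, σ(116) = 210, σ(117) = 182, σ(118) = 180, σ(119) = 144, σ(120) = 360, σ(121) = 133, σ(122) = 186, σ(123) = 168, σ(124) = 224, σ(125) = 156, σ(126) = 312, σ(127) = 128, σ(128) = 255, σ(129) = 176, σ(130) = 252, σ(131) = 132, σ(132) = 336, σ(133) = 160, σ(134) = 204, σ(135) = 240, σ(136) = 270, σ(137) = 138, σ(138) = 288, σ(139) = 140, σ(140) = 336, σ(141) = 192, σ(142) = 216, σ(143) = 168, σ(144) = 403, σ(145) = 180, σ(146) = 222, σ(147) = 228, σ(148) = 266, σ(149) = 150, σ(150) = 372, σ(151) = 152, σ(152) = 300, σ(153) = 234, σ(154) = 288, σ(155) = 192, σ(156) = 392, σ(157) = 158, σ(158) = 240, σ(159) = 216, σ(160) = 378, σ(161) = 192, σ(162) = 363, σ(163) = 164, σ(164) = 294, σ(165) = 288, σ(166) = 252, σ(167) = 168, σ(168) = 480, σ(169) = 183, σ(170) = 324, σ(171) = 260, σ(172) = 308, σ(173) = 174, σ(174) = 360, σ(175) = 248, σ(176) = 372, σ(177) = 240, σ(178) = 270, σ(179) = 180. Summing all 179 values: 26274. (Average order: Σ_{n ≤ x} σ(n) ~ (π²/12) x². For x = 179, (π²/12)·179² ≈ 26352.67.)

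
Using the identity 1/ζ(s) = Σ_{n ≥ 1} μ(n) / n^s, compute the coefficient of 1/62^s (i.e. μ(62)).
μ(62) = 1

Factor n = 62 = 2 · 31. μ(n) = 0 if any exponent ≥ 2 (not squarefree); otherwise μ(n) = (−1)^{ω(n)} where ω(n) is the number of distinct prime factors. Applying: μ(62) = 1.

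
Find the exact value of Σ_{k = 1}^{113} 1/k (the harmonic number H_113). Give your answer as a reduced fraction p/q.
H_113 = 92269644494133624806164448254219916691626018956801/17379782769567790172972927968296006432665936992320

Direct summation: H_113 = 1 + 1/2 + ... + 1/113. The least common denominator is lcm(1, ..., 113) = 955888052326228459513511038256280353796626534577600; over this denominator the numerator is 955888052326228459513511038256280353796626534577600 + 477944026163114229756755519128140176898313267288800 + 318629350775409486504503679418760117932208844859200 + 238972013081557114878377759564070088449156633644400 + 191177610465245691902702207651256070759325306915520 + 159314675387704743252251839709380058966104422429600 + 136555436046604065644787291179468621970946647796800 + 119486006540778557439188879782035044224578316822200 + 106209783591803162168167893139586705977402948286400 + 95588805232622845951351103825628035379662653457760 + 86898913847838950864864639841480032163329684961600 + 79657337693852371626125919854690029483052211214800 + 73529850178940650731808541404329257984355887275200 + 68277718023302032822393645589734310985473323898400 + 63725870155081897300900735883752023586441768971840 + 59743003270389278719594439891017522112289158411100 + 56228708960366379971383002250369432576272149092800 + 53104891795901581084083946569793352988701474143200 + 50309897490854129448079528329277913357717186030400 + 47794402616311422975675551912814017689831326728880 + 45518478682201355214929097059822873990315549265600 + 43449456923919475432432319920740016081664842480800 + 41560350101140367804935262532881754512896805851200 + 39828668846926185813062959927345014741526105607400 + 38235522093049138380540441530251214151865061383104 + 36764925089470325365904270702164628992177943637600 + 35403261197267720722722631046528901992467649428800 + 34138859011651016411196822794867155492736661949200 + 32961656976766498603914173732975184613676777054400 + 31862935077540948650450367941876011793220884485920 + 30835098462136401919790678653428398509568597889600 + 29871501635194639359797219945508761056144579205550 + 28966304615946316954954879947160010721109894987200 + 28114354480183189985691501125184716288136074546400 + 27311087209320813128957458235893724394189329559360 + 26552445897950790542041973284896676494350737071600 + 25834812225033201608473271304223793345854771204800 + 25154948745427064724039764164638956678858593015200 + 24509950059646883577269513801443085994785295758400 + 23897201308155711487837775956407008844915663364440 + 23314342739664108768622220445275130580405525233600 + 22759239341100677607464548529911436995157774632800 + 22229954705261126965430489261773961716200617083200 + 21724728461959737716216159960370008040832421240400 + 21241956718360632433633578627917341195480589657280 + 20780175050570183902467631266440877256448402925600 + 20338043666515499138585341239495326676523968820800 + 19914334423463092906531479963672507370763052803700 + 19507919435229152234969613025638374567278092542400 + 19117761046524569190270220765125607075932530691552 + 18742902986788793323794334083456477525424049697600 + 18382462544735162682952135351082314496088971818800 + 18035623628796763387047378080307176486728802539200 + 17701630598633860361361315523264450996233824714400 + 17379782769567790172972927968296006432665936992320 + 17069429505825508205598411397433577746368330974600 + 16769965830284709816026509443092637785905728676800 + 16480828488383249301957086866487592306838388527200 + 16201492412308956940906966750106446674519093806400 + 15931467538770474325225183970938005896610442242960 + 15670295939774237041205098987807874652403713681600 + 15417549231068200959895339326714199254784298944800 + 15172826227400451738309699019940957996771849755200 + 14935750817597319679898609972754380528072289602775 + 14705970035788130146361708280865851596871177455040 + 14483152307973158477477439973580005360554947493600 + 14266985855615350141992702063526572444725769172800 + 14057177240091594992845750562592358144068037273200 + 13853450033713455934978420844293918170965601950400 + 13655543604660406564478729117946862197094664779680 + 13463212004594767035401563919102540194318683585600 + 13276222948975395271020986642448338247175368535800 + 13094356881181211774157685455565484298583925131200 + 12917406112516600804236635652111896672927385602400 + 12745174031016379460180147176750404717288353794368 + 12577474372713532362019882082319478339429296507600 + 12414130549691278694980662834497147451904240708800 + 12254975029823441788634756900721542997392647879200 + 12099848763623145057133051117168105744261095374400 + 11948600654077855743918887978203504422457831682220 + 11801087065755906907574210348842967330822549809600 + 11657171369832054384311110222637565290202762616800 + 11516723522002752524259169135617835587911163067200 + 11379619670550338803732274264955718497578887316400 + 11245741792073275994276600450073886515254429818560 + 11114977352630563482715244630886980858100308541600 + 10987218992255499534638057910991728204558925684800 + 10862364230979868858108079980185004020416210620200 + 10740315194676724264196753238834610716816028478400 + 10620978359180316216816789313958670597740294828640 + 10504264311277235818829791629189893997765126753600 + 10390087525285091951233815633220438628224201462800 + 10278366154045467306596892884476132836522865963200 + 10169021833257749569292670619747663338261984410400 + 10061979498170825889615905665855582671543437206080 + 9957167211731546453265739981836253685381526401850 + 9854516003363179994984649878930725296872438500800 + 9753959717614576117484806512819187283639046271200 + 9655434871982105651651626649053336907036631662400 + 9558880523262284595135110382562803537966265345776 + 9464238141843846133797138992636439146501252817600 + 9371451493394396661897167041728238762712024848800 + 9280466527439111257412728526760003434918704219200 + 9191231272367581341476067675541157248044485909400 + 9103695736440271042985819411964574798063109853120 + 9017811814398381693523689040153588243364401269600 + 8933533199310546350593561105198881811183425556800 + 8850815299316930180680657761632225498116912357200 + 8769615158956224399206523286754865631161711326400 + 8689891384783895086486463984148003216332968496160 + 8611604075011067202824423768074597781951590401600 + 8534714752912754102799205698716788873184165487300 + 8459186303771933270031071135011330564571916235200 = 5074830447177349364339044653982095418039431042624055, so H_113 = 5074830447177349364339044653982095418039431042624055/955888052326228459513511038256280353796626534577600; reducing by gcd(5074830447177349364339044653982095418039431042624055, 955888052326228459513511038256280353796626534577600) = 55 gives 92269644494133624806164448254219916691626018956801/17379782769567790172972927968296006432665936992320 ≈ 5.30902. (The PNT-adjacent estimate ln(113) + γ ≈ 5.30460 matches within O(1/n).)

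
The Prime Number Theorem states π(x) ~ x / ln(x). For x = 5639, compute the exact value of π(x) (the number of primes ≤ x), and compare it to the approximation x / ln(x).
π(5639) = 740;  x/ln(x) ≈ 652.85;  relative error ≈ 11.78%.

Directly count primes up to 5639: π(5639) = 740. The PNT approximation gives 5639/ln(5639) ≈ 5639/8.63746 ≈ 652.85. Relative error (π(x) − x/ln(x)) / π(x) ≈ 11.78%; the approximation is known to undercount slightly (Li(x) is a better estimate).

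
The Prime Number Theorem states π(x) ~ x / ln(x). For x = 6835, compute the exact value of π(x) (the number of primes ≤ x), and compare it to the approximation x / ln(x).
π(6835) = 880;  x/ln(x) ≈ 774.08;  relative error ≈ 12.04%.

Directly count primes up to 6835: π(6835) = 880. The PNT approximation gives 6835/ln(6835) ≈ 6835/8.82981 ≈ 774.08. Relative error (π(x) − x/ln(x)) / π(x) ≈ 12.04%; the approximation is known to undercount slightly (Li(x) is a better estimate).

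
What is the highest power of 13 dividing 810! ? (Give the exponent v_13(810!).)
v_13(810!) = 66

Legendre's formula: v_p(n!) = Σ_{k ≥ 1} ⌊n / p^k⌋. For p = 13, n = 810, the terms are:
  ⌊810/13^1⌋ = ⌊810/13⌋ = 62
  ⌊810/13^2⌋ = ⌊810/169⌋ = 4
(the next term ⌊810/13^3⌋ = 0, terminating the sum). Summing: v_13(810!) = 62 + 4 = 66.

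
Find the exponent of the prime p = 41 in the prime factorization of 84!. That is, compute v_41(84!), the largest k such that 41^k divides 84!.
v_41(84!) = 2

Legendre's formula: v_p(n!) = Σ_{k ≥ 1} ⌊n / p^k⌋. For p = 41, n = 84, the terms are:
  ⌊84/41^1⌋ = ⌊84/41⌋ = 2
(the next term ⌊84/41^2⌋ = 0, terminating the sum). Summing: v_41(84!) = 2 = 2.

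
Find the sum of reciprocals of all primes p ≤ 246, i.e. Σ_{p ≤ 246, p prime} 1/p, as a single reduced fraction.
Σ 1/p = 506873196134241441348690763593294873492730445394823722837469097176314709804649267964680634478659521/256041159035492609053110100510385311995538591998443060216114576417920917800321526504084465112487730

π(246) = 53, so the primes ≤ 246 are [2, 3, 5, 7, 11, 13, 17, 19, 23, 29, 31, 37, 41, 43, 47, 53, 59, 61, 67, 71, 73, 79, 83, 89, 97, 101, 103, 107, 109, 113, 127, 131, 137, 139, 149, 151, 157, 163, 167, 173, 179, 181, 191, 193, 197, 199, 211, 223, 227, 229, 233, 239, 241]. Summing 1/p over these primes: 506873196134241441348690763593294873492730445394823722837469097176314709804649267964680634478659521/256041159035492609053110100510385311995538591998443060216114576417920917800321526504084465112487730 ≈ 1.9797. Mertens estimate ln ln(246) + 0.2615 ≈ 1.9672.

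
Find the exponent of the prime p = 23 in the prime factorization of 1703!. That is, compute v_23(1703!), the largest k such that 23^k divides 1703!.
v_23(1703!) = 77

Legendre's formula: v_p(n!) = Σ_{k ≥ 1} ⌊n / p^k⌋. For p = 23, n = 1703, the terms are:
  ⌊1703/23^1⌋ = ⌊1703/23⌋ = 74
  ⌊1703/23^2⌋ = ⌊1703/529⌋ = 3
(the next term ⌊1703/23^3⌋ = 0, terminating the sum). Summing: v_23(1703!) = 74 + 3 = 77.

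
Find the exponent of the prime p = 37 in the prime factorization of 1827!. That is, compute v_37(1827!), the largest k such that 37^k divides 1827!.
v_37(1827!) = 50

Legendre's formula: v_p(n!) = Σ_{k ≥ 1} ⌊n / p^k⌋. For p = 37, n = 1827, the terms are:
  ⌊1827/37^1⌋ = ⌊1827/37⌋ = 49
  ⌊1827/37^2⌋ = ⌊1827/1369⌋ = 1
(the next term ⌊1827/37^3⌋ = 0, terminating the sum). Summing: v_37(1827!) = 49 + 1 = 50.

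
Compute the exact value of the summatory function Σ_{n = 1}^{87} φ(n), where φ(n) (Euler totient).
Σ_{n ≤ 87} φ(n) = 2328

Compute φ(n) for each 1 ≤ n ≤ 87: φ(1) = 1, φ(2) = 1, φ(3) = 2, φ(4) = 2, φ(5) = 4, φ(6) = 2, φ(7) = 6, φ(8) = 4, φ(9) = 6, φ(10) = 4, φ(11) = 10, φ(12) = 4, φ(13) = 12, φ(14) = 6, φ(15) = 8, φ(16) = 8, φ(17) = 16, φ(18) = 6, φ(19) = 18, φ(20) = 8, φ(21) = 12, φ(22) = 10, φ(23) = 22, φ(24) = 8, φ(25) = 20, φ(26) = 12, φ(27) = 18, φ(28) = 12, φ(29) = 28, φ(30) = 8, φ(31) = 30, φ(32) = 16, φ(33) = 20, φ(34) = 16, φ(35) = 24, φ(36) = 12, φ(37) = 36, φ(38) = 18, φ(39) = 24, φ(40) = 16, φ(41) = 40, φ(42) = 12, φ(43) = 42, φ(44) = 20, φ(45) = 24, φ(46) = 22, φ(47) = 46, φ(48) = 16, φ(49) = 42, φ(50) = 20, φ(51) = 32, φ(52) = 24, φ(53) = 52, φ(54) = 18, φ(55) = 40, φ(56) = 24, φ(57) = 36, φ(58) = 28, φ(59) = 58, φ(60) = 16, φ(61) = 60, φ(62) = 30, φ(63) = 36, φ(64) = 32, φ(65) = 48, φ(66) = 20, φ(67) = 66, φ(68) = 32, φ(69) = 44, φ(70) = 24, φ(71) = 70, φ(72) = 24, φ(73) = 72, φ(74) = 36, φ(75) = 40, φ(76) = 36, φ(77) = 60, φ(78) = 24, φ(79) = 78, φ(80) = 32, φ(81) = 54, φ(82) = 40, φ(83) = 82, φ(84) = 24, φ(85) = 64, φ(86) = 42, φ(87) = 56. Summing all 87 values: 2328. (Average order: Σ_{n ≤ x} φ(n) ~ (3/π²) x². For x = 87, (3/π²)·87² ≈ 2300.70.)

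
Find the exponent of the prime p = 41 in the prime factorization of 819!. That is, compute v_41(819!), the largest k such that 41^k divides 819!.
v_41(819!) = 19

Legendre's formula: v_p(n!) = Σ_{k ≥ 1} ⌊n / p^k⌋. For p = 41, n = 819, the terms are:
  ⌊819/41^1⌋ = ⌊819/41⌋ = 19
(the next term ⌊819/41^2⌋ = 0, terminating the sum). Summing: v_41(819!) = 19 = 19.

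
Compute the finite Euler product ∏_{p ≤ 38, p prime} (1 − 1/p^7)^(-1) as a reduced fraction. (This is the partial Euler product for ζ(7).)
∏ = 390612576496222063474132638651406606464249171649995563732972174614898335928125/387378248056510136247638717957281013418108703654497719879651674737546587052032

The primes p ≤ 38 are [2, 3, 5, 7, 11, 13, 17, 19, 23, 29, 31, 37]. For each prime, (1 − 1/p^7)^(-1) = p^7 / (p^7 − 1). The product is (1 − 1/2^7)^(-1), (1 − 1/3^7)^(-1), (1 − 1/5^7)^(-1), (1 − 1/7^7)^(-1), (1 − 1/11^7)^(-1), (1 − 1/13^7)^(-1), (1 − 1/17^7)^(-1), (1 − 1/19^7)^(-1), (1 − 1/23^7)^(-1), (1 − 1/29^7)^(-1), (1 − 1/31^7)^(-1), (1 − 1/37^7)^(-1) = ∏ p^7 / (p^7 − 1) = 390612576496222063474132638651406606464249171649995563732972174614898335928125/387378248056510136247638717957281013418108703654497719879651674737546587052032.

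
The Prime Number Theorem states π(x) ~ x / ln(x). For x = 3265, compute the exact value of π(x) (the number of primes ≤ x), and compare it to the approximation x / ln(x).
π(3265) = 461;  x/ln(x) ≈ 403.53;  relative error ≈ 12.47%.

Directly count primes up to 3265: π(3265) = 461. The PNT approximation gives 3265/ln(3265) ≈ 3265/8.09102 ≈ 403.53. Relative error (π(x) − x/ln(x)) / π(x) ≈ 12.47%; the approximation is known to undercount slightly (Li(x) is a better estimate).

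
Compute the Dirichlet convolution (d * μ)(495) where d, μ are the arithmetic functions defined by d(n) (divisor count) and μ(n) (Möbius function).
(d * μ)(495) = 1

Divisors of 495: [1, 3, 5, 9, 11, 15, 33, 45, 55, 99, 165, 495]. For each d | 495:
  d = 1: d(1) · μ(495/1) = 1 · 0 = 0
  d = 3: d(3) · μ(495/3) = 2 · -1 = -2
  d = 5: d(5) · μ(495/5) = 2 · 0 = 0
  d = 9: d(9) · μ(495/9) = 3 · 1 = 3
  d = 11: d(11) · μ(495/11) = 2 · 0 = 0
  d = 15: d(15) · μ(495/15) = 4 · 1 = 4
  d = 33: d(33) · μ(495/33) = 4 · 1 = 4
  d = 45: d(45) · μ(495/45) = 6 · -1 = -6
  d = 55: d(55) · μ(495/55) = 4 · 0 = 0
  d = 99: d(99) · μ(495/99) = 6 · -1 = -6
  d = 165: d(165) · μ(495/165) = 8 · -1 = -8
  d = 495: d(495) · μ(495/495) = 12 · 1 = 12
Summing: (d * μ)(495) = 0 + -2 + 0 + 3 + 0 + 4 + 4 + -6 + 0 + -6 + -8 + 12 = 1.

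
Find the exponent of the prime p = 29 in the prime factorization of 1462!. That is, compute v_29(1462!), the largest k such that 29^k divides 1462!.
v_29(1462!) = 51

Legendre's formula: v_p(n!) = Σ_{k ≥ 1} ⌊n / p^k⌋. For p = 29, n = 1462, the terms are:
  ⌊1462/29^1⌋ = ⌊1462/29⌋ = 50
  ⌊1462/29^2⌋ = ⌊1462/841⌋ = 1
(the next term ⌊1462/29^3⌋ = 0, terminating the sum). Summing: v_29(1462!) = 50 + 1 = 51.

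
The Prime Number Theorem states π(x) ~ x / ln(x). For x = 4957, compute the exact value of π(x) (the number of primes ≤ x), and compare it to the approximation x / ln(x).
π(4957) = 663;  x/ln(x) ≈ 582.59;  relative error ≈ 12.13%.

Directly count primes up to 4957: π(4957) = 663. The PNT approximation gives 4957/ln(4957) ≈ 4957/8.50856 ≈ 582.59. Relative error (π(x) − x/ln(x)) / π(x) ≈ 12.13%; the approximation is known to undercount slightly (Li(x) is a better estimate).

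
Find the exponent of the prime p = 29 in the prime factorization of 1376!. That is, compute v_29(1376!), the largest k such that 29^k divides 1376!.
v_29(1376!) = 48

Legendre's formula: v_p(n!) = Σ_{k ≥ 1} ⌊n / p^k⌋. For p = 29, n = 1376, the terms are:
  ⌊1376/29^1⌋ = ⌊1376/29⌋ = 47
  ⌊1376/29^2⌋ = ⌊1376/841⌋ = 1
(the next term ⌊1376/29^3⌋ = 0, terminating the sum). Summing: v_29(1376!) = 47 + 1 = 48.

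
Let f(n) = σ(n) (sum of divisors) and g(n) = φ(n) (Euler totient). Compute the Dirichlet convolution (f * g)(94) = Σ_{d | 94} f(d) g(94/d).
(σ * φ)(94) = 376

Divisors of 94: [1, 2, 47, 94]. For each d | 94:
  d = 1: σ(1) · φ(94/1) = 1 · 46 = 46
  d = 2: σ(2) · φ(94/2) = 3 · 46 = 138
  d = 47: σ(47) · φ(94/47) = 48 · 1 = 48
  d = 94: σ(94) · φ(94/94) = 144 · 1 = 144
Summing: (σ * φ)(94) = 46 + 138 + 48 + 144 = 376.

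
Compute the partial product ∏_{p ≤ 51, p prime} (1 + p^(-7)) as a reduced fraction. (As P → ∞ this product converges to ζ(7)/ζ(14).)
∏ = 263853992248183929955588067841649958807762565359040660091503223132247928290282626850939575242745161896165376/261685269908462752626449098337825267072687203746267710284915637456014619560925349129829845059340019784340625

The primes p ≤ 51 are [2, 3, 5, 7, 11, 13, 17, 19, 23, 29, 31, 37, 41, 43, 47]. For each, (1 + 1/p^7) = (p^7 + 1)/p^7. Multiplying these fractions over p ∈ [2, 3, 5, 7, 11, 13, 17, 19, 23, 29, 31, 37, 41, 43, 47] gives 263853992248183929955588067841649958807762565359040660091503223132247928290282626850939575242745161896165376/261685269908462752626449098337825267072687203746267710284915637456014619560925349129829845059340019784340625. (In the limit P → ∞ this tends to ζ(7)/ζ(14).)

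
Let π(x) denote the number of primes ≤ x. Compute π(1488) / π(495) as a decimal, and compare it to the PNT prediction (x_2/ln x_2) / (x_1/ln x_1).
π(1488)/π(495) = 236/94 ≈ 2.5106;  PNT prediction ≈ 2.5532.

π(495) = 94 and π(1488) = 236, so π(1488)/π(495) ≈ 2.5106. The PNT-predicted ratio is (1488/ln(1488)) / (495/ln(495)) ≈ 2.5532. The two agree to within a few percent, as expected.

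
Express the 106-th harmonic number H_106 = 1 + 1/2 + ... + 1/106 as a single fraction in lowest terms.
H_106 = 760893664482154975191407476065305792641722041/145060212702939779988529042870810778780278080

Direct summation: H_106 = 1 + 1/2 + ... + 1/106. The least common denominator is lcm(1, ..., 106) = 725301063514698899942645214354053893901390400; over this denominator the numerator is 725301063514698899942645214354053893901390400 + 362650531757349449971322607177026946950695200 + 241767021171566299980881738118017964633796800 + 181325265878674724985661303588513473475347600 + 145060212702939779988529042870810778780278080 + 120883510585783149990440869059008982316898400 + 103614437644956985706092173479150556271627200 + 90662632939337362492830651794256736737673800 + 80589007057188766660293912706005988211265600 + 72530106351469889994264521435405389390139040 + 65936460319518081812967746759459444900126400 + 60441755292891574995220434529504491158449200 + 55792389501130684610972708796465684146260800 + 51807218822478492853046086739575278135813600 + 48353404234313259996176347623603592926759360 + 45331316469668681246415325897128368368836900 + 42664768442041111761332071432591405523611200 + 40294503528594383330146956353002994105632800 + 38173740184984152628560274439687047047441600 + 36265053175734944997132260717702694695069520 + 34538145881652328568697391159716852090542400 + 32968230159759040906483873379729722450063200 + 31534828848465169562723704971915386691364800 + 30220877646445787497610217264752245579224600 + 29012042540587955997705808574162155756055616 + 27896194750565342305486354398232842073130400 + 26863002352396255553431304235335329403755200 + 25903609411239246426523043369787639067906800 + 25010381500506858618711903943243237720737600 + 24176702117156629998088173811801796463379680 + 23396808500474158062665974656582383674238400 + 22665658234834340623207662948564184184418450 + 21978820106506027270989248919819814966708800 + 21332384221020555880666035716295702761805600 + 20722887528991397141218434695830111254325440 + 20147251764297191665073478176501497052816400 + 19602731446343213511963384171731186321659200 + 19086870092492076314280137219843523523720800 + 18597463167043561536990902932155228048753600 + 18132526587867472498566130358851347347534760 + 17690269841821924388845005228147655948814400 + 17269072940826164284348695579858426045271200 + 16867466593365090696340586380326834741892800 + 16484115079879520453241936689864861225031600 + 16117801411437753332058782541201197642253120 + 15767414424232584781361852485957693345682400 + 15431937521589338296652025837320295614923200 + 15110438823222893748805108632376122789612300 + 14802062520708140815156024782735793753089600 + 14506021270293977998852904287081077878027808 + 14221589480680370587110690477530468507870400 + 13948097375282671152743177199116421036565200 + 13684925726692432074389532346302903658516800 + 13431501176198127776715652117667664701877600 + 13187292063903616362593549351891888980025280 + 12951804705619623213261521684893819533953400 + 12724580061661384209520091479895682349147200 + 12505190750253429309355951971621618860368800 + 12293238364655913558349918887356845659345600 + 12088351058578314999044086905900898231689840 + 11890181369093424589223692038591047441006400 + 11698404250237079031332987328291191837119200 + 11512715293884109522899130386572284030180800 + 11332829117417170311603831474282092092209225 + 11158477900226136922194541759293136829252160 + 10989410053253013635494624459909907483354400 + 10825389007682073133472316632150058117931200 + 10666192110510277940333017858147851380902800 + 10511609616155056520907901657305128897121600 + 10361443764495698570609217347915055627162720 + 10215507936826745069614721328930336533822400 + 10073625882148595832536739088250748526408200 + 9935631007050669862228016634987039642484800 + 9801365723171606755981692085865593160829600 + 9670680846862651999235269524720718585351872 + 9543435046246038157140068609921761761860400 + 9419494331359725973281106679922777842875200 + 9298731583521780768495451466077614024376800 + 9181026120439226581552471067772834100017600 + 9066263293933736249283065179425673673767380 + 8954334117465418517810434745111776467918400 + 8845134920910962194422502614073827974407200 + 8738567030297577107742713425952456553028800 + 8634536470413082142174347789929213022635600 + 8532953688408222352266414286518281104722240 + 8433733296682545348170293190163417370946400 + 8336793833502286206237301314414412573579200 + 8242057539939760226620968344932430612515800 + 8149450151850549437557811397236560605633600 + 8058900705718876666029391270600598821126560 + 7970341357304383515853244113780812020894400 + 7883707212116292390680926242978846672841200 + 7798936166824719354221991552194127891412800 + 7715968760794669148326012918660147807461600 + 7634748036996830525712054887937409409488320 + 7555219411611446874402554316188061394806150 + 7477330551697926803532424890247978287643200 + 7401031260354070407578012391367896876544800 + 7326273368835342423663082973273271655569600 + 7253010635146988999426452143540538939013904 + 7181198648660385147946982320337167266350400 + 7110794740340185293555345238765234253935200 + 7041757898200960193617914702466542659236800 + 6974048687641335576371588599558210518282600 + 6907629176330465713739478231943370418108480 + 6842462863346216037194766173151451829258400 = 3804468322410774875957037380326528963208610205, so H_106 = 3804468322410774875957037380326528963208610205/725301063514698899942645214354053893901390400; reducing by gcd(3804468322410774875957037380326528963208610205, 725301063514698899942645214354053893901390400) = 5 gives 760893664482154975191407476065305792641722041/145060212702939779988529042870810778780278080 ≈ 5.24536. (The PNT-adjacent estimate ln(106) + γ ≈ 5.24065 matches within O(1/n).)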